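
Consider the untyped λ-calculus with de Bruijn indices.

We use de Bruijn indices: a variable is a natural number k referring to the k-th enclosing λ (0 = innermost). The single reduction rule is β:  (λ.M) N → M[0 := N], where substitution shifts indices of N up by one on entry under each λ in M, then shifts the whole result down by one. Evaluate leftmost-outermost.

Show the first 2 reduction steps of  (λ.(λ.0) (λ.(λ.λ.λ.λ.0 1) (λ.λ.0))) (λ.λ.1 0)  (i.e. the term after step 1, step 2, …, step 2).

  start: (λ.(λ.0) (λ.(λ.λ.λ.λ.0 1) (λ.λ.0))) (λ.λ.1 0)
  [1] (λ.0) (λ.(λ.λ.λ.λ.0 1) (λ.λ.0))
  [2] λ.(λ.λ.λ.λ.0 1) (λ.λ.0)

Answer: after 2 steps: λ.(λ.λ.λ.λ.0 1) (λ.λ.0)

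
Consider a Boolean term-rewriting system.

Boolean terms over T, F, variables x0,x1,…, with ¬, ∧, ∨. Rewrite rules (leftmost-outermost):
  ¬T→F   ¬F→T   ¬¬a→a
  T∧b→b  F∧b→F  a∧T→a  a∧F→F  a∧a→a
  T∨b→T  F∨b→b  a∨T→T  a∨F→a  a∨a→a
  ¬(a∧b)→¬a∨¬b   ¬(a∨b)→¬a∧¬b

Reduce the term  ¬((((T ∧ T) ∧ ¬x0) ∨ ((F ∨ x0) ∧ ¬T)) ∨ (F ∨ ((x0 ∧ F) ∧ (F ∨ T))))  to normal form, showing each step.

Answer: normal form = x0  (in 24 steps)

Reduction:
  start: ¬((((T ∧ T) ∧ ¬x0) ∨ ((F ∨ x0) ∧ ¬T)) ∨ (F ∨ ((x0 ∧ F) ∧ (F ∨ T))))
  →1  ¬(((T ∧ T) ∧ ¬x0) ∨ ((F ∨ x0) ∧ ¬T)) ∧ ¬(F ∨ ((x0 ∧ F) ∧ (F ∨ T)))
  →2  (¬((T ∧ T) ∧ ¬x0) ∧ ¬((F ∨ x0) ∧ ¬T)) ∧ ¬(F ∨ ((x0 ∧ F) ∧ (F ∨ T)))
  →3  ((¬(T ∧ T) ∨ ¬¬x0) ∧ ¬((F ∨ x0) ∧ ¬T)) ∧ ¬(F ∨ ((x0 ∧ F) ∧ (F ∨ T)))
  →4  (((¬T ∨ ¬T) ∨ ¬¬x0) ∧ ¬((F ∨ x0) ∧ ¬T)) ∧ ¬(F ∨ ((x0 ∧ F) ∧ (F ∨ T)))
  →5  ((¬T ∨ ¬¬x0) ∧ ¬((F ∨ x0) ∧ ¬T)) ∧ ¬(F ∨ ((x0 ∧ F) ∧ (F ∨ T)))
  →6  ((F ∨ ¬¬x0) ∧ ¬((F ∨ x0) ∧ ¬T)) ∧ ¬(F ∨ ((x0 ∧ F) ∧ (F ∨ T)))
  →7  (¬¬x0 ∧ ¬((F ∨ x0) ∧ ¬T)) ∧ ¬(F ∨ ((x0 ∧ F) ∧ (F ∨ T)))
  →8  (x0 ∧ ¬((F ∨ x0) ∧ ¬T)) ∧ ¬(F ∨ ((x0 ∧ F) ∧ (F ∨ T)))
  →9  (x0 ∧ (¬(F ∨ x0) ∨ ¬¬T)) ∧ ¬(F ∨ ((x0 ∧ F) ∧ (F ∨ T)))
  →10  (x0 ∧ ((¬F ∧ ¬x0) ∨ ¬¬T)) ∧ ¬(F ∨ ((x0 ∧ F) ∧ (F ∨ T)))
  →11  (x0 ∧ ((T ∧ ¬x0) ∨ ¬¬T)) ∧ ¬(F ∨ ((x0 ∧ F) ∧ (F ∨ T)))
  →12  (x0 ∧ (¬x0 ∨ ¬¬T)) ∧ ¬(F ∨ ((x0 ∧ F) ∧ (F ∨ T)))
  →13  (x0 ∧ (¬x0 ∨ T)) ∧ ¬(F ∨ ((x0 ∧ F) ∧ (F ∨ T)))
  →14  (x0 ∧ T) ∧ ¬(F ∨ ((x0 ∧ F) ∧ (F ∨ T)))
  →15  x0 ∧ ¬(F ∨ ((x0 ∧ F) ∧ (F ∨ T)))
  →16  x0 ∧ (¬F ∧ ¬((x0 ∧ F) ∧ (F ∨ T)))
  →17  x0 ∧ (T ∧ ¬((x0 ∧ F) ∧ (F ∨ T)))
  →18  x0 ∧ ¬((x0 ∧ F) ∧ (F ∨ T))
  →19  x0 ∧ (¬(x0 ∧ F) ∨ ¬(F ∨ T))
  →20  x0 ∧ ((¬x0 ∨ ¬F) ∨ ¬(F ∨ T))
  →21  x0 ∧ ((¬x0 ∨ T) ∨ ¬(F ∨ T))
  →22  x0 ∧ (T ∨ ¬(F ∨ T))
  →23  x0 ∧ T
  →24  x0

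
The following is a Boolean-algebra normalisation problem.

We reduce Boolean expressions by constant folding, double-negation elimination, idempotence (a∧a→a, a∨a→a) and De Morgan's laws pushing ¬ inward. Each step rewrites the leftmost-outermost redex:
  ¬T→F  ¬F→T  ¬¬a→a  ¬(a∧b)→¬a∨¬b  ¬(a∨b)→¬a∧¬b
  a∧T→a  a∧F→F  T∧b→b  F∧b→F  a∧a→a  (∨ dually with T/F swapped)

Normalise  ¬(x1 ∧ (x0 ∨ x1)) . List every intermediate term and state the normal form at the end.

Answer: normal form = ¬x1 ∨ (¬x0 ∧ ¬x1)  (in 2 steps)

Reduction:
  start: ¬(x1 ∧ (x0 ∨ x1))
  step 1: ¬x1 ∨ ¬(x0 ∨ x1)
  step 2: ¬x1 ∨ (¬x0 ∧ ¬x1)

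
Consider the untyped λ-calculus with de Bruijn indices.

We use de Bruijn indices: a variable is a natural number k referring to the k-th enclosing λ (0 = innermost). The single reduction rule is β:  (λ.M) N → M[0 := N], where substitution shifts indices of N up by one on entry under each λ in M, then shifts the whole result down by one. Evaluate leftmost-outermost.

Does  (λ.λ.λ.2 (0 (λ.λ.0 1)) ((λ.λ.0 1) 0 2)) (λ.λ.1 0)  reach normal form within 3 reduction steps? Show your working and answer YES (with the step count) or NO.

  start: (λ.λ.λ.2 (0 (λ.λ.0 1)) ((λ.λ.0 1) 0 2)) (λ.λ.1 0)
  →1  λ.λ.(λ.λ.1 0) (0 (λ.λ.0 1)) ((λ.λ.0 1) 0 (λ.λ.1 0))
  →2  λ.λ.(λ.1 (λ.λ.0 1) 0) ((λ.λ.0 1) 0 (λ.λ.1 0))
  →3  λ.λ.0 (λ.λ.0 1) ((λ.λ.0 1) 0 (λ.λ.1 0))

Answer: NO — after 3 steps the term is λ.λ.0 (λ.λ.0 1) ((λ.λ.0 1) 0 (λ.λ.1 0)), not yet normal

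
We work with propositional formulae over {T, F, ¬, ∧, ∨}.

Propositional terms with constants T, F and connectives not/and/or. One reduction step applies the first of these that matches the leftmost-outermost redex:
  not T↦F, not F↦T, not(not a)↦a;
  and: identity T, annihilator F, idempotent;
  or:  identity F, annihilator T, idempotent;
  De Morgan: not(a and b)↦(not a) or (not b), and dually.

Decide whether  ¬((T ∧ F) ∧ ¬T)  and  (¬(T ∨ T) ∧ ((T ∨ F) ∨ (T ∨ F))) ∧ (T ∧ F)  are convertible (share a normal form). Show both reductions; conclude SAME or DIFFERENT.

Answer: DIFFERENT — A ⇓ T, B ⇓ F

Reduction:
Term A:
  start: ¬((T ∧ F) ∧ ¬T)
  step 1: ¬(T ∧ F) ∨ ¬¬T
  step 2: (¬T ∨ ¬F) ∨ ¬¬T
  step 3: (F ∨ ¬F) ∨ ¬¬T
  step 4: ¬F ∨ ¬¬T
  step 5: T ∨ ¬¬T
  step 6: T

Term B:
  start: (¬(T ∨ T) ∧ ((T ∨ F) ∨ (T ∨ F))) ∧ (T ∧ F)
  step 1: ((¬T ∧ ¬T) ∧ ((T ∨ F) ∨ (T ∨ F))) ∧ (T ∧ F)
  step 2: (¬T ∧ ((T ∨ F) ∨ (T ∨ F))) ∧ (T ∧ F)
  step 3: (F ∧ ((T ∨ F) ∨ (T ∨ F))) ∧ (T ∧ F)
  step 4: F ∧ (T ∧ F)
  step 5: F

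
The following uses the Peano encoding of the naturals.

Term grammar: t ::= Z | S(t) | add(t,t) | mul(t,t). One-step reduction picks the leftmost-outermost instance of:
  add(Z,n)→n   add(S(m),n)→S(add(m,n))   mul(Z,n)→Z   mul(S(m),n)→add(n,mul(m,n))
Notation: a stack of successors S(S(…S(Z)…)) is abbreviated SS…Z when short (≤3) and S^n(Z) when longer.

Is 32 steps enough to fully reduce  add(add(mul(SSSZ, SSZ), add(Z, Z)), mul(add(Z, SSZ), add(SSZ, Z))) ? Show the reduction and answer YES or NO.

Answer: NO — after 32 steps the term is S(S(S(S(S(S(S(add(add(SZ, Z), mul(SZ, add(SSZ, Z)))))))))), not yet normal

Derivation:
  start: add(add(mul(SSSZ, SSZ), add(Z, Z)), mul(add(Z, SSZ), add(SSZ, Z)))
  →1  add(add(add(SSZ, mul(SSZ, SSZ)), add(Z, Z)), mul(add(Z, SSZ), add(SSZ, Z)))
  →2  add(add(S(add(SZ, mul(SSZ, SSZ))), add(Z, Z)), mul(add(Z, SSZ), add(SSZ, Z)))
  →3  add(S(add(add(SZ, mul(SSZ, SSZ)), add(Z, Z))), mul(add(Z, SSZ), add(SSZ, Z)))
  →4  S(add(add(add(SZ, mul(SSZ, SSZ)), add(Z, Z)), mul(add(Z, SSZ), add(SSZ, Z))))
  →5  S(add(add(S(add(Z, mul(SSZ, SSZ))), add(Z, Z)), mul(add(Z, SSZ), add(SSZ, Z))))
  →6  S(add(S(add(add(Z, mul(SSZ, SSZ)), add(Z, Z))), mul(add(Z, SSZ), add(SSZ, Z))))
  →7  S(S(add(add(add(Z, mul(SSZ, SSZ)), add(Z, Z)), mul(add(Z, SSZ), add(SSZ, Z)))))
  →8  S(S(add(add(mul(SSZ, SSZ), add(Z, Z)), mul(add(Z, SSZ), add(SSZ, Z)))))
  →9  S(S(add(add(add(SSZ, mul(SZ, SSZ)), add(Z, Z)), mul(add(Z, SSZ), add(SSZ, Z)))))
  →10  S(S(add(add(S(add(SZ, mul(SZ, SSZ))), add(Z, Z)), mul(add(Z, SSZ), add(SSZ, Z)))))
  →11  S(S(add(S(add(add(SZ, mul(SZ, SSZ)), add(Z, Z))), mul(add(Z, SSZ), add(SSZ, Z)))))
  →12  S(S(S(add(add(add(SZ, mul(SZ, SSZ)), add(Z, Z)), mul(add(Z, SSZ), add(SSZ, Z))))))
  →13  S(S(S(add(add(S(add(Z, mul(SZ, SSZ))), add(Z, Z)), mul(add(Z, SSZ), add(SSZ, Z))))))
  →14  S(S(S(add(S(add(add(Z, mul(SZ, SSZ)), add(Z, Z))), mul(add(Z, SSZ), add(SSZ, Z))))))
  →15  S(S(S(S(add(add(add(Z, mul(SZ, SSZ)), add(Z, Z)), mul(add(Z, SSZ), add(SSZ, Z)))))))
  →16  S(S(S(S(add(add(mul(SZ, SSZ), add(Z, Z)), mul(add(Z, SSZ), add(SSZ, Z)))))))
  →17  S(S(S(S(add(add(add(SSZ, mul(Z, SSZ)), add(Z, Z)), mul(add(Z, SSZ), add(SSZ, Z)))))))
  →18  S(S(S(S(add(add(S(add(SZ, mul(Z, SSZ))), add(Z, Z)), mul(add(Z, SSZ), add(SSZ, Z)))))))
  →19  S(S(S(S(add(S(add(add(SZ, mul(Z, SSZ)), add(Z, Z))), mul(add(Z, SSZ), add(SSZ, Z)))))))
  →20  S(S(S(S(S(add(add(add(SZ, mul(Z, SSZ)), add(Z, Z)), mul(add(Z, SSZ), add(SSZ, Z))))))))
  →21  S(S(S(S(S(add(add(S(add(Z, mul(Z, SSZ))), add(Z, Z)), mul(add(Z, SSZ), add(SSZ, Z))))))))
  →22  S(S(S(S(S(add(S(add(add(Z, mul(Z, SSZ)), add(Z, Z))), mul(add(Z, SSZ), add(SSZ, Z))))))))
  →23  S(S(S(S(S(S(add(add(add(Z, mul(Z, SSZ)), add(Z, Z)), mul(add(Z, SSZ), add(SSZ, Z)))))))))
  →24  S(S(S(S(S(S(add(add(mul(Z, SSZ), add(Z, Z)), mul(add(Z, SSZ), add(SSZ, Z)))))))))
  →25  S(S(S(S(S(S(add(add(Z, add(Z, Z)), mul(add(Z, SSZ), add(SSZ, Z)))))))))
  →26  S(S(S(S(S(S(add(add(Z, Z), mul(add(Z, SSZ), add(SSZ, Z)))))))))
  →27  S(S(S(S(S(S(add(Z, mul(add(Z, SSZ), add(SSZ, Z)))))))))
  →28  S(S(S(S(S(S(mul(add(Z, SSZ), add(SSZ, Z))))))))
  →29  S(S(S(S(S(S(mul(SSZ, add(SSZ, Z))))))))
  →30  S(S(S(S(S(S(add(add(SSZ, Z), mul(SZ, add(SSZ, Z)))))))))
  →31  S(S(S(S(S(S(add(S(add(SZ, Z)), mul(SZ, add(SSZ, Z)))))))))
  →32  S(S(S(S(S(S(S(add(add(SZ, Z), mul(SZ, add(SSZ, Z))))))))))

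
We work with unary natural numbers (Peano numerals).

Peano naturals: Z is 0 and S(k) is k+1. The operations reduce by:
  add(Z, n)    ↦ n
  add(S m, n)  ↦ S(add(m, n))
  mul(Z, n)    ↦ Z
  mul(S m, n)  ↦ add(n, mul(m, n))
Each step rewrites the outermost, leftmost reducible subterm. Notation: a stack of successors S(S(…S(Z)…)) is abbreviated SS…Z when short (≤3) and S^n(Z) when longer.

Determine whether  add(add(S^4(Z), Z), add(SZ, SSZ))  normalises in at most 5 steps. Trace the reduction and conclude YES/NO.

Answer: NO — after 5 steps the term is S(S(add(S(add(SZ, Z)), add(SZ, SSZ)))), not yet normal

Derivation:
  start: add(add(S^4(Z), Z), add(SZ, SSZ))
  →1  add(S(add(SSSZ, Z)), add(SZ, SSZ))
  →2  S(add(add(SSSZ, Z), add(SZ, SSZ)))
  →3  S(add(S(add(SSZ, Z)), add(SZ, SSZ)))
  →4  S(S(add(add(SSZ, Z), add(SZ, SSZ))))
  →5  S(S(add(S(add(SZ, Z)), add(SZ, SSZ))))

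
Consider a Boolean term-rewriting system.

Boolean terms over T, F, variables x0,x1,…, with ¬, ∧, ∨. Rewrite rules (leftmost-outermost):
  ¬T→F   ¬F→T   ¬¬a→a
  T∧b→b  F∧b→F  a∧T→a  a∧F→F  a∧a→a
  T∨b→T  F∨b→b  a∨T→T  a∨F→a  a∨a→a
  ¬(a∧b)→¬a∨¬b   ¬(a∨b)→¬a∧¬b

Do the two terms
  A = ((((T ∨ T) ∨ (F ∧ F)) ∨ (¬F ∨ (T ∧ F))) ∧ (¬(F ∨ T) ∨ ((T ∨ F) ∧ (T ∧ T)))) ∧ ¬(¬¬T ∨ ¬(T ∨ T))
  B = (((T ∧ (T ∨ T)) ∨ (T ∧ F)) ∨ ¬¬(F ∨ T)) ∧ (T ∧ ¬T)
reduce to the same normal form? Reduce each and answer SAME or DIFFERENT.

Answer: SAME — A ⇓ F, B ⇓ F

Derivation:
Term A:
  start: ((((T ∨ T) ∨ (F ∧ F)) ∨ (¬F ∨ (T ∧ F))) ∧ (¬(F ∨ T) ∨ ((T ∨ F) ∧ (T ∧ T)))) ∧ ¬(¬¬T ∨ ¬(T ∨ T))
  step 1: (((T ∨ (F ∧ F)) ∨ (¬F ∨ (T ∧ F))) ∧ (¬(F ∨ T) ∨ ((T ∨ F) ∧ (T ∧ T)))) ∧ ¬(¬¬T ∨ ¬(T ∨ T))
  step 2: ((T ∨ (¬F ∨ (T ∧ F))) ∧ (¬(F ∨ T) ∨ ((T ∨ F) ∧ (T ∧ T)))) ∧ ¬(¬¬T ∨ ¬(T ∨ T))
  step 3: (T ∧ (¬(F ∨ T) ∨ ((T ∨ F) ∧ (T ∧ T)))) ∧ ¬(¬¬T ∨ ¬(T ∨ T))
  step 4: (¬(F ∨ T) ∨ ((T ∨ F) ∧ (T ∧ T))) ∧ ¬(¬¬T ∨ ¬(T ∨ T))
  step 5: ((¬F ∧ ¬T) ∨ ((T ∨ F) ∧ (T ∧ T))) ∧ ¬(¬¬T ∨ ¬(T ∨ T))
  step 6: ((T ∧ ¬T) ∨ ((T ∨ F) ∧ (T ∧ T))) ∧ ¬(¬¬T ∨ ¬(T ∨ T))
  step 7: (¬T ∨ ((T ∨ F) ∧ (T ∧ T))) ∧ ¬(¬¬T ∨ ¬(T ∨ T))
  step 8: (F ∨ ((T ∨ F) ∧ (T ∧ T))) ∧ ¬(¬¬T ∨ ¬(T ∨ T))
  step 9: ((T ∨ F) ∧ (T ∧ T)) ∧ ¬(¬¬T ∨ ¬(T ∨ T))
  step 10: (T ∧ (T ∧ T)) ∧ ¬(¬¬T ∨ ¬(T ∨ T))
  step 11: (T ∧ T) ∧ ¬(¬¬T ∨ ¬(T ∨ T))
  step 12: T ∧ ¬(¬¬T ∨ ¬(T ∨ T))
  step 13: ¬(¬¬T ∨ ¬(T ∨ T))
  step 14: ¬¬¬T ∧ ¬¬(T ∨ T)
  step 15: ¬T ∧ ¬¬(T ∨ T)
  step 16: F ∧ ¬¬(T ∨ T)
  step 17: F

Term B:
  start: (((T ∧ (T ∨ T)) ∨ (T ∧ F)) ∨ ¬¬(F ∨ T)) ∧ (T ∧ ¬T)
  step 1: (((T ∨ T) ∨ (T ∧ F)) ∨ ¬¬(F ∨ T)) ∧ (T ∧ ¬T)
  step 2: ((T ∨ (T ∧ F)) ∨ ¬¬(F ∨ T)) ∧ (T ∧ ¬T)
  step 3: (T ∨ ¬¬(F ∨ T)) ∧ (T ∧ ¬T)
  step 4: T ∧ (T ∧ ¬T)
  step 5: T ∧ ¬T
  step 6: ¬T
  step 7: F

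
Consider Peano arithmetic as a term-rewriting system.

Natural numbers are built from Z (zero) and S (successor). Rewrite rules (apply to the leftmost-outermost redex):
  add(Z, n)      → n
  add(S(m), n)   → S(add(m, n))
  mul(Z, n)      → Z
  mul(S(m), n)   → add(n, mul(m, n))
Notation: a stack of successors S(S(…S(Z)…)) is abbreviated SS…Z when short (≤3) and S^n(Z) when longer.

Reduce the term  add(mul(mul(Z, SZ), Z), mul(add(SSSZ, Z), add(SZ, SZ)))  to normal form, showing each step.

  start: add(mul(mul(Z, SZ), Z), mul(add(SSSZ, Z), add(SZ, SZ)))
  →1  add(mul(Z, Z), mul(add(SSSZ, Z), add(SZ, SZ)))
  →2  add(Z, mul(add(SSSZ, Z), add(SZ, SZ)))
  →3  mul(add(SSSZ, Z), add(SZ, SZ))
  →4  mul(S(add(SSZ, Z)), add(SZ, SZ))
  →5  add(add(SZ, SZ), mul(add(SSZ, Z), add(SZ, SZ)))
  →6  add(S(add(Z, SZ)), mul(add(SSZ, Z), add(SZ, SZ)))
  →7  S(add(add(Z, SZ), mul(add(SSZ, Z), add(SZ, SZ))))
  →8  S(add(SZ, mul(add(SSZ, Z), add(SZ, SZ))))
  →9  S(S(add(Z, mul(add(SSZ, Z), add(SZ, SZ)))))
  →10  S(S(mul(add(SSZ, Z), add(SZ, SZ))))
  →11  S(S(mul(S(add(SZ, Z)), add(SZ, SZ))))
  →12  S(S(add(add(SZ, SZ), mul(add(SZ, Z), add(SZ, SZ)))))
  →13  S(S(add(S(add(Z, SZ)), mul(add(SZ, Z), add(SZ, SZ)))))
  →14  S(S(S(add(add(Z, SZ), mul(add(SZ, Z), add(SZ, SZ))))))
  →15  S(S(S(add(SZ, mul(add(SZ, Z), add(SZ, SZ))))))
  →16  S(S(S(S(add(Z, mul(add(SZ, Z), add(SZ, SZ)))))))
  →17  S(S(S(S(mul(add(SZ, Z), add(SZ, SZ))))))
  →18  S(S(S(S(mul(S(add(Z, Z)), add(SZ, SZ))))))
  →19  S(S(S(S(add(add(SZ, SZ), mul(add(Z, Z), add(SZ, SZ)))))))
  →20  S(S(S(S(add(S(add(Z, SZ)), mul(add(Z, Z), add(SZ, SZ)))))))
  →21  S(S(S(S(S(add(add(Z, SZ), mul(add(Z, Z), add(SZ, SZ))))))))
  →22  S(S(S(S(S(add(SZ, mul(add(Z, Z), add(SZ, SZ))))))))
  →23  S(S(S(S(S(S(add(Z, mul(add(Z, Z), add(SZ, SZ)))))))))
  →24  S(S(S(S(S(S(mul(add(Z, Z), add(SZ, SZ))))))))
  →25  S(S(S(S(S(S(mul(Z, add(SZ, SZ))))))))
  →26  S^6(Z)

Answer: normal form = S^6(Z)  (in 26 steps)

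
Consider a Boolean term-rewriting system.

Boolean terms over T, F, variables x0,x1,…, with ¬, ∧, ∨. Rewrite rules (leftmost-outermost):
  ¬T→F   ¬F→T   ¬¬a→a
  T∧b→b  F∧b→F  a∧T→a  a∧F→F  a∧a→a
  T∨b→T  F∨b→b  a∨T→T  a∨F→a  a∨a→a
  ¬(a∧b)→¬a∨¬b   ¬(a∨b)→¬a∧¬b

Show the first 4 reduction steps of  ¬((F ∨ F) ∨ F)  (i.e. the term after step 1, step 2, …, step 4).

Answer: after 4 steps: ¬F

Reduction:
  start: ¬((F ∨ F) ∨ F)
  [1] ¬(F ∨ F) ∧ ¬F
  [2] (¬F ∧ ¬F) ∧ ¬F
  [3] ¬F ∧ ¬F
  [4] ¬F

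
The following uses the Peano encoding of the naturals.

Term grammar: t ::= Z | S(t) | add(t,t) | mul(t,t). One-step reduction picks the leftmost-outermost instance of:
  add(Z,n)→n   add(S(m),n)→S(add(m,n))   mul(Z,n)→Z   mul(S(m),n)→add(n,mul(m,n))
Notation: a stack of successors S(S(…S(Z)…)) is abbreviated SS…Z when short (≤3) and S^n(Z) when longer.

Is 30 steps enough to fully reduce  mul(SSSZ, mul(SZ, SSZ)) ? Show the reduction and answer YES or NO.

Answer: YES — reaches normal form S^6(Z) in 28 ≤ 30 steps

Derivation:
  start: mul(SSSZ, mul(SZ, SSZ))
  [1] add(mul(SZ, SSZ), mul(SSZ, mul(SZ, SSZ)))
  [2] add(add(SSZ, mul(Z, SSZ)), mul(SSZ, mul(SZ, SSZ)))
  [3] add(S(add(SZ, mul(Z, SSZ))), mul(SSZ, mul(SZ, SSZ)))
  [4] S(add(add(SZ, mul(Z, SSZ)), mul(SSZ, mul(SZ, SSZ))))
  [5] S(add(S(add(Z, mul(Z, SSZ))), mul(SSZ, mul(SZ, SSZ))))
  [6] S(S(add(add(Z, mul(Z, SSZ)), mul(SSZ, mul(SZ, SSZ)))))
  [7] S(S(add(mul(Z, SSZ), mul(SSZ, mul(SZ, SSZ)))))
  [8] S(S(add(Z, mul(SSZ, mul(SZ, SSZ)))))
  [9] S(S(mul(SSZ, mul(SZ, SSZ))))
  [10] S(S(add(mul(SZ, SSZ), mul(SZ, mul(SZ, SSZ)))))
  [11] S(S(add(add(SSZ, mul(Z, SSZ)), mul(SZ, mul(SZ, SSZ)))))
  [12] S(S(add(S(add(SZ, mul(Z, SSZ))), mul(SZ, mul(SZ, SSZ)))))
  [13] S(S(S(add(add(SZ, mul(Z, SSZ)), mul(SZ, mul(SZ, SSZ))))))
  [14] S(S(S(add(S(add(Z, mul(Z, SSZ))), mul(SZ, mul(SZ, SSZ))))))
  [15] S(S(S(S(add(add(Z, mul(Z, SSZ)), mul(SZ, mul(SZ, SSZ)))))))
  [16] S(S(S(S(add(mul(Z, SSZ), mul(SZ, mul(SZ, SSZ)))))))
  [17] S(S(S(S(add(Z, mul(SZ, mul(SZ, SSZ)))))))
  [18] S(S(S(S(mul(SZ, mul(SZ, SSZ))))))
  [19] S(S(S(S(add(mul(SZ, SSZ), mul(Z, mul(SZ, SSZ)))))))
  [20] S(S(S(S(add(add(SSZ, mul(Z, SSZ)), mul(Z, mul(SZ, SSZ)))))))
  [21] S(S(S(S(add(S(add(SZ, mul(Z, SSZ))), mul(Z, mul(SZ, SSZ)))))))
  [22] S(S(S(S(S(add(add(SZ, mul(Z, SSZ)), mul(Z, mul(SZ, SSZ))))))))
  [23] S(S(S(S(S(add(S(add(Z, mul(Z, SSZ))), mul(Z, mul(SZ, SSZ))))))))
  [24] S(S(S(S(S(S(add(add(Z, mul(Z, SSZ)), mul(Z, mul(SZ, SSZ)))))))))
  [25] S(S(S(S(S(S(add(mul(Z, SSZ), mul(Z, mul(SZ, SSZ)))))))))
  [26] S(S(S(S(S(S(add(Z, mul(Z, mul(SZ, SSZ)))))))))
  [27] S(S(S(S(S(S(mul(Z, mul(SZ, SSZ))))))))
  [28] S^6(Z)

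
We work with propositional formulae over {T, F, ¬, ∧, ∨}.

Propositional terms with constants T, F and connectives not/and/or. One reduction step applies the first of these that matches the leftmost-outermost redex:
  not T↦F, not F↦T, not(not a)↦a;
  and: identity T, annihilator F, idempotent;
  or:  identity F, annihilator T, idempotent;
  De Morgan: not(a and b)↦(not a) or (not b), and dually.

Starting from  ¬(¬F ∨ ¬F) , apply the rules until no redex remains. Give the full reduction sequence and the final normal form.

  start: ¬(¬F ∨ ¬F)
  step 1: ¬¬F ∧ ¬¬F
  step 2: ¬¬F
  step 3: F

Answer: normal form = F  (in 3 steps)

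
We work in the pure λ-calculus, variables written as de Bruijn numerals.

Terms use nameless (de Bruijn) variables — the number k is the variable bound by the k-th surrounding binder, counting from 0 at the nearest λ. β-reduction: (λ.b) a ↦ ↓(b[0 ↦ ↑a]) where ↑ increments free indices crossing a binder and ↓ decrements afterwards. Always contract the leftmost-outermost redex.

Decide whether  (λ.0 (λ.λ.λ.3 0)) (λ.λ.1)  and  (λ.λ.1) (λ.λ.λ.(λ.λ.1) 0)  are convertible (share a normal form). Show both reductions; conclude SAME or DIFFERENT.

Answer: SAME — A ⇓ λ.λ.λ.λ.λ.1, B ⇓ λ.λ.λ.λ.λ.1

Derivation:
Term A:
  start: (λ.0 (λ.λ.λ.3 0)) (λ.λ.1)
  →1  (λ.λ.1) (λ.λ.λ.(λ.λ.1) 0)
  →2  λ.λ.λ.λ.(λ.λ.1) 0
  →3  λ.λ.λ.λ.λ.1

Term B:
  start: (λ.λ.1) (λ.λ.λ.(λ.λ.1) 0)
  →1  λ.λ.λ.λ.(λ.λ.1) 0
  →2  λ.λ.λ.λ.λ.1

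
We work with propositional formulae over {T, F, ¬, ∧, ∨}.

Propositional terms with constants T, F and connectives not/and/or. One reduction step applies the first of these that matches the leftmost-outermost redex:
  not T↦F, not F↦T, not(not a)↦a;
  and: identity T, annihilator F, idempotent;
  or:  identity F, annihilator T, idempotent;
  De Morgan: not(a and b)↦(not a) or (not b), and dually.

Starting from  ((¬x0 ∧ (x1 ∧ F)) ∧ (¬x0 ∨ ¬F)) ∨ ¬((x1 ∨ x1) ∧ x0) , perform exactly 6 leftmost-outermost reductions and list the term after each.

Answer: after 6 steps: (¬x1 ∧ ¬x1) ∨ ¬x0

Derivation:
  start: ((¬x0 ∧ (x1 ∧ F)) ∧ (¬x0 ∨ ¬F)) ∨ ¬((x1 ∨ x1) ∧ x0)
  →1  ((¬x0 ∧ F) ∧ (¬x0 ∨ ¬F)) ∨ ¬((x1 ∨ x1) ∧ x0)
  →2  (F ∧ (¬x0 ∨ ¬F)) ∨ ¬((x1 ∨ x1) ∧ x0)
  →3  F ∨ ¬((x1 ∨ x1) ∧ x0)
  →4  ¬((x1 ∨ x1) ∧ x0)
  →5  ¬(x1 ∨ x1) ∨ ¬x0
  →6  (¬x1 ∧ ¬x1) ∨ ¬x0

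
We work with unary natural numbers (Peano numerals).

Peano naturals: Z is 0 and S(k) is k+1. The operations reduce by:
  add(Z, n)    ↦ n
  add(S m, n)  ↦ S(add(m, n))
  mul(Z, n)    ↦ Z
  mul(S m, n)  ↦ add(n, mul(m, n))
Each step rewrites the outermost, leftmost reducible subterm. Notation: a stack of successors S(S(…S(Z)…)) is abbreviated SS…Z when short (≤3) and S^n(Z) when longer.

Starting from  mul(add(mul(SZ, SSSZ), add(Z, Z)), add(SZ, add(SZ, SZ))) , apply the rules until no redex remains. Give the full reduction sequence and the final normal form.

  start: mul(add(mul(SZ, SSSZ), add(Z, Z)), add(SZ, add(SZ, SZ)))
  [1] mul(add(add(SSSZ, mul(Z, SSSZ)), add(Z, Z)), add(SZ, add(SZ, SZ)))
  [2] mul(add(S(add(SSZ, mul(Z, SSSZ))), add(Z, Z)), add(SZ, add(SZ, SZ)))
  [3] mul(S(add(add(SSZ, mul(Z, SSSZ)), add(Z, Z))), add(SZ, add(SZ, SZ)))
  [4] add(add(SZ, add(SZ, SZ)), mul(add(add(SSZ, mul(Z, SSSZ)), add(Z, Z)), add(SZ, add(SZ, SZ))))
  [5] add(S(add(Z, add(SZ, SZ))), mul(add(add(SSZ, mul(Z, SSSZ)), add(Z, Z)), add(SZ, add(SZ, SZ))))
  [6] S(add(add(Z, add(SZ, SZ)), mul(add(add(SSZ, mul(Z, SSSZ)), add(Z, Z)), add(SZ, add(SZ, SZ)))))
  [7] S(add(add(SZ, SZ), mul(add(add(SSZ, mul(Z, SSSZ)), add(Z, Z)), add(SZ, add(SZ, SZ)))))
  [8] S(add(S(add(Z, SZ)), mul(add(add(SSZ, mul(Z, SSSZ)), add(Z, Z)), add(SZ, add(SZ, SZ)))))
  [9] S(S(add(add(Z, SZ), mul(add(add(SSZ, mul(Z, SSSZ)), add(Z, Z)), add(SZ, add(SZ, SZ))))))
  [10] S(S(add(SZ, mul(add(add(SSZ, mul(Z, SSSZ)), add(Z, Z)), add(SZ, add(SZ, SZ))))))
  [11] S(S(S(add(Z, mul(add(add(SSZ, mul(Z, SSSZ)), add(Z, Z)), add(SZ, add(SZ, SZ)))))))
  [12] S(S(S(mul(add(add(SSZ, mul(Z, SSSZ)), add(Z, Z)), add(SZ, add(SZ, SZ))))))
  [13] S(S(S(mul(add(S(add(SZ, mul(Z, SSSZ))), add(Z, Z)), add(SZ, add(SZ, SZ))))))
  [14] S(S(S(mul(S(add(add(SZ, mul(Z, SSSZ)), add(Z, Z))), add(SZ, add(SZ, SZ))))))
  [15] S(S(S(add(add(SZ, add(SZ, SZ)), mul(add(add(SZ, mul(Z, SSSZ)), add(Z, Z)), add(SZ, add(SZ, SZ)))))))
  [16] S(S(S(add(S(add(Z, add(SZ, SZ))), mul(add(add(SZ, mul(Z, SSSZ)), add(Z, Z)), add(SZ, add(SZ, SZ)))))))
  [17] S(S(S(S(add(add(Z, add(SZ, SZ)), mul(add(add(SZ, mul(Z, SSSZ)), add(Z, Z)), add(SZ, add(SZ, SZ))))))))
  [18] S(S(S(S(add(add(SZ, SZ), mul(add(add(SZ, mul(Z, SSSZ)), add(Z, Z)), add(SZ, add(SZ, SZ))))))))
  [19] S(S(S(S(add(S(add(Z, SZ)), mul(add(add(SZ, mul(Z, SSSZ)), add(Z, Z)), add(SZ, add(SZ, SZ))))))))
  [20] S(S(S(S(S(add(add(Z, SZ), mul(add(add(SZ, mul(Z, SSSZ)), add(Z, Z)), add(SZ, add(SZ, SZ)))))))))
  [21] S(S(S(S(S(add(SZ, mul(add(add(SZ, mul(Z, SSSZ)), add(Z, Z)), add(SZ, add(SZ, SZ)))))))))
  [22] S(S(S(S(S(S(add(Z, mul(add(add(SZ, mul(Z, SSSZ)), add(Z, Z)), add(SZ, add(SZ, SZ))))))))))
  [23] S(S(S(S(S(S(mul(add(add(SZ, mul(Z, SSSZ)), add(Z, Z)), add(SZ, add(SZ, SZ)))))))))
  [24] S(S(S(S(S(S(mul(add(S(add(Z, mul(Z, SSSZ))), add(Z, Z)), add(SZ, add(SZ, SZ)))))))))
  [25] S(S(S(S(S(S(mul(S(add(add(Z, mul(Z, SSSZ)), add(Z, Z))), add(SZ, add(SZ, SZ)))))))))
  [26] S(S(S(S(S(S(add(add(SZ, add(SZ, SZ)), mul(add(add(Z, mul(Z, SSSZ)), add(Z, Z)), add(SZ, add(SZ, SZ))))))))))
  [27] S(S(S(S(S(S(add(S(add(Z, add(SZ, SZ))), mul(add(add(Z, mul(Z, SSSZ)), add(Z, Z)), add(SZ, add(SZ, SZ))))))))))
  [28] S(S(S(S(S(S(S(add(add(Z, add(SZ, SZ)), mul(add(add(Z, mul(Z, SSSZ)), add(Z, Z)), add(SZ, add(SZ, SZ)))))))))))
  [29] S(S(S(S(S(S(S(add(add(SZ, SZ), mul(add(add(Z, mul(Z, SSSZ)), add(Z, Z)), add(SZ, add(SZ, SZ)))))))))))
  [30] S(S(S(S(S(S(S(add(S(add(Z, SZ)), mul(add(add(Z, mul(Z, SSSZ)), add(Z, Z)), add(SZ, add(SZ, SZ)))))))))))
  [31] S(S(S(S(S(S(S(S(add(add(Z, SZ), mul(add(add(Z, mul(Z, SSSZ)), add(Z, Z)), add(SZ, add(SZ, SZ))))))))))))
  [32] S(S(S(S(S(S(S(S(add(SZ, mul(add(add(Z, mul(Z, SSSZ)), add(Z, Z)), add(SZ, add(SZ, SZ))))))))))))
  [33] S(S(S(S(S(S(S(S(S(add(Z, mul(add(add(Z, mul(Z, SSSZ)), add(Z, Z)), add(SZ, add(SZ, SZ)))))))))))))
  [34] S(S(S(S(S(S(S(S(S(mul(add(add(Z, mul(Z, SSSZ)), add(Z, Z)), add(SZ, add(SZ, SZ))))))))))))
  [35] S(S(S(S(S(S(S(S(S(mul(add(mul(Z, SSSZ), add(Z, Z)), add(SZ, add(SZ, SZ))))))))))))
  [36] S(S(S(S(S(S(S(S(S(mul(add(Z, add(Z, Z)), add(SZ, add(SZ, SZ))))))))))))
  [37] S(S(S(S(S(S(S(S(S(mul(add(Z, Z), add(SZ, add(SZ, SZ))))))))))))
  [38] S(S(S(S(S(S(S(S(S(mul(Z, add(SZ, add(SZ, SZ))))))))))))
  [39] S^9(Z)

Answer: normal form = S^9(Z)  (in 39 steps)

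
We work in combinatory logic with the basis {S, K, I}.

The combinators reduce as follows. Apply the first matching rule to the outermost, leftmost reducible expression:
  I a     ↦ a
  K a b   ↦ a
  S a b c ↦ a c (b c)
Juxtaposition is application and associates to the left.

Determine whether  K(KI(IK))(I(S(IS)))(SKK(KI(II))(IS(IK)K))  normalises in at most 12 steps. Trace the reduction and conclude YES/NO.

Answer: YES — reaches normal form SKK in 9 ≤ 12 steps

Reduction:
  start: K(KI(IK))(I(S(IS)))(SKK(KI(II))(IS(IK)K))
  [1] KI(IK)(SKK(KI(II))(IS(IK)K))
  [2] I(SKK(KI(II))(IS(IK)K))
  [3] SKK(KI(II))(IS(IK)K)
  [4] K(KI(II))(K(KI(II)))(IS(IK)K)
  [5] KI(II)(IS(IK)K)
  [6] I(IS(IK)K)
  [7] IS(IK)K
  [8] S(IK)K
  [9] SKK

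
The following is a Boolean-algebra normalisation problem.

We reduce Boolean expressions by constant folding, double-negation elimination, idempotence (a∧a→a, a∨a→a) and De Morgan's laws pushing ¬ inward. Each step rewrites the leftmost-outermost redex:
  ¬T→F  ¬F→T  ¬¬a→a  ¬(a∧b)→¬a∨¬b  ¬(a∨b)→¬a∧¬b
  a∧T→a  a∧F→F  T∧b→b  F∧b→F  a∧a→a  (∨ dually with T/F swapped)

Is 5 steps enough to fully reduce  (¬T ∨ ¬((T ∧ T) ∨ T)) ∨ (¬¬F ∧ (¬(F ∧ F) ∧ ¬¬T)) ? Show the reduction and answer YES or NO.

Answer: NO — after 5 steps the term is (¬T ∧ ¬T) ∨ (¬¬F ∧ (¬(F ∧ F) ∧ ¬¬T)), not yet normal

Working:
  start: (¬T ∨ ¬((T ∧ T) ∨ T)) ∨ (¬¬F ∧ (¬(F ∧ F) ∧ ¬¬T))
  [1] (F ∨ ¬((T ∧ T) ∨ T)) ∨ (¬¬F ∧ (¬(F ∧ F) ∧ ¬¬T))
  [2] ¬((T ∧ T) ∨ T) ∨ (¬¬F ∧ (¬(F ∧ F) ∧ ¬¬T))
  [3] (¬(T ∧ T) ∧ ¬T) ∨ (¬¬F ∧ (¬(F ∧ F) ∧ ¬¬T))
  [4] ((¬T ∨ ¬T) ∧ ¬T) ∨ (¬¬F ∧ (¬(F ∧ F) ∧ ¬¬T))
  [5] (¬T ∧ ¬T) ∨ (¬¬F ∧ (¬(F ∧ F) ∧ ¬¬T))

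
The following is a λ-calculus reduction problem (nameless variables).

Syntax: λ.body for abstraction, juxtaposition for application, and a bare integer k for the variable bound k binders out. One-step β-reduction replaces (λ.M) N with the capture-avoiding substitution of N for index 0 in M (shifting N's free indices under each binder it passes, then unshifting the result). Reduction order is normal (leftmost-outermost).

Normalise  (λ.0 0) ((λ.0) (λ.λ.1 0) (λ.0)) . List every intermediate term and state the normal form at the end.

Answer: normal form = λ.0  (in 8 steps)

Reduction:
  start: (λ.0 0) ((λ.0) (λ.λ.1 0) (λ.0))
  →1  (λ.0) (λ.λ.1 0) (λ.0) ((λ.0) (λ.λ.1 0) (λ.0))
  →2  (λ.λ.1 0) (λ.0) ((λ.0) (λ.λ.1 0) (λ.0))
  →3  (λ.(λ.0) 0) ((λ.0) (λ.λ.1 0) (λ.0))
  →4  (λ.0) ((λ.0) (λ.λ.1 0) (λ.0))
  →5  (λ.0) (λ.λ.1 0) (λ.0)
  →6  (λ.λ.1 0) (λ.0)
  →7  λ.(λ.0) 0
  →8  λ.0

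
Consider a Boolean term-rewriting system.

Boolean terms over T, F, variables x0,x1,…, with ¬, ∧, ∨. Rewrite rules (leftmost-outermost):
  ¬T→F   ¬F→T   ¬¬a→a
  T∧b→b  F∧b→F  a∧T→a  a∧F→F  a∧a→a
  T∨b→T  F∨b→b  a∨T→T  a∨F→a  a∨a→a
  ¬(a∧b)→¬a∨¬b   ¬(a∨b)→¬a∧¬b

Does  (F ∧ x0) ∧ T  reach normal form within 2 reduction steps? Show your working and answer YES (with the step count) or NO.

  start: (F ∧ x0) ∧ T
  →1  F ∧ x0
  →2  F

Answer: YES — reaches normal form F in 2 ≤ 2 steps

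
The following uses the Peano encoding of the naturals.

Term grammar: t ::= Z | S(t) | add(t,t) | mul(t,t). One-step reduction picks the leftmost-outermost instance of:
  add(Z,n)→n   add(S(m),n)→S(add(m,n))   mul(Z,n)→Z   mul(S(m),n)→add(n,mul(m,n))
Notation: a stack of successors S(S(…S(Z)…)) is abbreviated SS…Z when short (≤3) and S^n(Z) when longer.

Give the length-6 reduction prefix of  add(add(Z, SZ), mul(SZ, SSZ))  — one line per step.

Answer: after 6 steps: S(S(S(add(Z, mul(Z, SSZ)))))

Working:
  start: add(add(Z, SZ), mul(SZ, SSZ))
  →1  add(SZ, mul(SZ, SSZ))
  →2  S(add(Z, mul(SZ, SSZ)))
  →3  S(mul(SZ, SSZ))
  →4  S(add(SSZ, mul(Z, SSZ)))
  →5  S(S(add(SZ, mul(Z, SSZ))))
  →6  S(S(S(add(Z, mul(Z, SSZ)))))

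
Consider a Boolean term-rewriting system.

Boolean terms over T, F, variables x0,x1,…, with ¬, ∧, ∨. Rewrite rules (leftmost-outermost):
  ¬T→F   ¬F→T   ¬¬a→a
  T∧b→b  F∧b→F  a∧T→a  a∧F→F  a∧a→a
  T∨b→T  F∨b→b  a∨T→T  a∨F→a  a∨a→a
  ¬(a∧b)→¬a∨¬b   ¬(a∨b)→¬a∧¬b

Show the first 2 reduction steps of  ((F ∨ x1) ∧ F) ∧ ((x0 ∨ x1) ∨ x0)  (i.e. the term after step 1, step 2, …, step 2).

Answer: after 2 steps: F

Derivation:
  start: ((F ∨ x1) ∧ F) ∧ ((x0 ∨ x1) ∨ x0)
  step 1: F ∧ ((x0 ∨ x1) ∨ x0)
  step 2: F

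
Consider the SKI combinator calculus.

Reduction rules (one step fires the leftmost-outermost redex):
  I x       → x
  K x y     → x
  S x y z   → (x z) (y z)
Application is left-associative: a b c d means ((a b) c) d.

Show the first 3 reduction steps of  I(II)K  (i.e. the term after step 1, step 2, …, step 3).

  start: I(II)K
  →1  IIK
  →2  IK
  →3  K

Answer: after 3 steps: K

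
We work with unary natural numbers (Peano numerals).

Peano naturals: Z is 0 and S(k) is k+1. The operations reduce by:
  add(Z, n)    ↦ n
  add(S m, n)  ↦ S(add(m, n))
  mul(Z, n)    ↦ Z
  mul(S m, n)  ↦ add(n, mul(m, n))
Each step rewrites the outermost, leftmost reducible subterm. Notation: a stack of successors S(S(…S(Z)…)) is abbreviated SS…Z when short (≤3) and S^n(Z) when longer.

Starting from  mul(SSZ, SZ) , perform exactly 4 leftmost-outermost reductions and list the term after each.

  start: mul(SSZ, SZ)
  [1] add(SZ, mul(SZ, SZ))
  [2] S(add(Z, mul(SZ, SZ)))
  [3] S(mul(SZ, SZ))
  [4] S(add(SZ, mul(Z, SZ)))

Answer: after 4 steps: S(add(SZ, mul(Z, SZ)))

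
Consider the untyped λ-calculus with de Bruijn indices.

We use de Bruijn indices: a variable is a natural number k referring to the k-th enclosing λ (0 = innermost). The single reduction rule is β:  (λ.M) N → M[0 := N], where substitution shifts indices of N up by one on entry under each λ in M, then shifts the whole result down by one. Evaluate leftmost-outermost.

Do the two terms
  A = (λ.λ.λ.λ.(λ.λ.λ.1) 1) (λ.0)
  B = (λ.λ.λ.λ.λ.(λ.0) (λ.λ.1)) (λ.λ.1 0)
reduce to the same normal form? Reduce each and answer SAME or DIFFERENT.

Term A:
  start: (λ.λ.λ.λ.(λ.λ.λ.1) 1) (λ.0)
  step 1: λ.λ.λ.(λ.λ.λ.1) 1
  step 2: λ.λ.λ.λ.λ.1

Term B:
  start: (λ.λ.λ.λ.λ.(λ.0) (λ.λ.1)) (λ.λ.1 0)
  step 1: λ.λ.λ.λ.(λ.0) (λ.λ.1)
  step 2: λ.λ.λ.λ.λ.λ.1

Answer: DIFFERENT — A ⇓ λ.λ.λ.λ.λ.1, B ⇓ λ.λ.λ.λ.λ.λ.1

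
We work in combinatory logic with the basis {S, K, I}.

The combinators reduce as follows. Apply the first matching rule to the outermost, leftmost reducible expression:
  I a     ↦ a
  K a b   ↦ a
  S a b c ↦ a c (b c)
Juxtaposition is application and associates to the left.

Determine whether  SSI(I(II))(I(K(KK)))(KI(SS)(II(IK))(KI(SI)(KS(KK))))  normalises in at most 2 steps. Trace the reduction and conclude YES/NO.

  start: SSI(I(II))(I(K(KK)))(KI(SS)(II(IK))(KI(SI)(KS(KK))))
  →1  S(I(II))(I(I(II)))(I(K(KK)))(KI(SS)(II(IK))(KI(SI)(KS(KK))))
  →2  I(II)(I(K(KK)))(I(I(II))(I(K(KK))))(KI(SS)(II(IK))(KI(SI)(KS(KK))))

Answer: NO — after 2 steps the term is I(II)(I(K(KK)))(I(I(II))(I(K(KK))))(KI(SS)(II(IK))(KI(SI)(KS(KK)))), not yet normal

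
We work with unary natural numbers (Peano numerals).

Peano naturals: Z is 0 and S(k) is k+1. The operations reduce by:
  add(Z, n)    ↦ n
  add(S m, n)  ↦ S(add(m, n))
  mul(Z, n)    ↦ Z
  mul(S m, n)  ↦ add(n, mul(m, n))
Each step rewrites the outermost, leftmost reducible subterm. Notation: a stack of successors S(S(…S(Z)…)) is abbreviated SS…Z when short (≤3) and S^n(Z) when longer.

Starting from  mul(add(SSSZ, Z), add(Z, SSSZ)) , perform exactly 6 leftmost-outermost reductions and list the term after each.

Answer: after 6 steps: S(S(S(add(Z, mul(add(SSZ, Z), add(Z, SSSZ))))))

Working:
  start: mul(add(SSSZ, Z), add(Z, SSSZ))
  step 1: mul(S(add(SSZ, Z)), add(Z, SSSZ))
  step 2: add(add(Z, SSSZ), mul(add(SSZ, Z), add(Z, SSSZ)))
  step 3: add(SSSZ, mul(add(SSZ, Z), add(Z, SSSZ)))
  step 4: S(add(SSZ, mul(add(SSZ, Z), add(Z, SSSZ))))
  step 5: S(S(add(SZ, mul(add(SSZ, Z), add(Z, SSSZ)))))
  step 6: S(S(S(add(Z, mul(add(SSZ, Z), add(Z, SSSZ))))))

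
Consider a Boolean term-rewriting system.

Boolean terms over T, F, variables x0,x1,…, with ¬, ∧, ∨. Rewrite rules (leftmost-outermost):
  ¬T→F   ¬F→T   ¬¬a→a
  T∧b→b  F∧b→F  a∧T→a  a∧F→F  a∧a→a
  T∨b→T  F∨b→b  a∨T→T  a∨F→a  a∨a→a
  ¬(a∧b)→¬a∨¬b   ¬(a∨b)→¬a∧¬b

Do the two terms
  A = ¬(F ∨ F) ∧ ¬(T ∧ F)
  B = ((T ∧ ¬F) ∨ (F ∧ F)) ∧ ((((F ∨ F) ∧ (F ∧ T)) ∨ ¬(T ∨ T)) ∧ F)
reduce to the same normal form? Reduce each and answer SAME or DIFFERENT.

Answer: DIFFERENT — A ⇓ T, B ⇓ F

Working:
Term A:
  start: ¬(F ∨ F) ∧ ¬(T ∧ F)
  [1] (¬F ∧ ¬F) ∧ ¬(T ∧ F)
  [2] ¬F ∧ ¬(T ∧ F)
  [3] T ∧ ¬(T ∧ F)
  [4] ¬(T ∧ F)
  [5] ¬T ∨ ¬F
  [6] F ∨ ¬F
  [7] ¬F
  [8] T

Term B:
  start: ((T ∧ ¬F) ∨ (F ∧ F)) ∧ ((((F ∨ F) ∧ (F ∧ T)) ∨ ¬(T ∨ T)) ∧ F)
  [1] (¬F ∨ (F ∧ F)) ∧ ((((F ∨ F) ∧ (F ∧ T)) ∨ ¬(T ∨ T)) ∧ F)
  [2] (T ∨ (F ∧ F)) ∧ ((((F ∨ F) ∧ (F ∧ T)) ∨ ¬(T ∨ T)) ∧ F)
  [3] T ∧ ((((F ∨ F) ∧ (F ∧ T)) ∨ ¬(T ∨ T)) ∧ F)
  [4] (((F ∨ F) ∧ (F ∧ T)) ∨ ¬(T ∨ T)) ∧ F
  [5] F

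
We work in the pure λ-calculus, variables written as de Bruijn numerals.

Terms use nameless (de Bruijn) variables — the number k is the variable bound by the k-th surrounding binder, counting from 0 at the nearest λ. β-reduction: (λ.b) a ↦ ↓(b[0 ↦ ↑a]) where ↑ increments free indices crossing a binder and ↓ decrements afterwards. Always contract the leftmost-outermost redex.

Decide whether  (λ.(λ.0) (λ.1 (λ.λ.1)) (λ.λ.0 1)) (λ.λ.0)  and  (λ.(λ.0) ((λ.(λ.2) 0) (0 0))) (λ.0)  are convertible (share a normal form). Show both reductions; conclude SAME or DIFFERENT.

Answer: SAME — A ⇓ λ.0, B ⇓ λ.0

Reduction:
Term A:
  start: (λ.(λ.0) (λ.1 (λ.λ.1)) (λ.λ.0 1)) (λ.λ.0)
  →1  (λ.0) (λ.(λ.λ.0) (λ.λ.1)) (λ.λ.0 1)
  →2  (λ.(λ.λ.0) (λ.λ.1)) (λ.λ.0 1)
  →3  (λ.λ.0) (λ.λ.1)
  →4  λ.0

Term B:
  start: (λ.(λ.0) ((λ.(λ.2) 0) (0 0))) (λ.0)
  →1  (λ.0) ((λ.(λ.λ.0) 0) ((λ.0) (λ.0)))
  →2  (λ.(λ.λ.0) 0) ((λ.0) (λ.0))
  →3  (λ.λ.0) ((λ.0) (λ.0))
  →4  λ.0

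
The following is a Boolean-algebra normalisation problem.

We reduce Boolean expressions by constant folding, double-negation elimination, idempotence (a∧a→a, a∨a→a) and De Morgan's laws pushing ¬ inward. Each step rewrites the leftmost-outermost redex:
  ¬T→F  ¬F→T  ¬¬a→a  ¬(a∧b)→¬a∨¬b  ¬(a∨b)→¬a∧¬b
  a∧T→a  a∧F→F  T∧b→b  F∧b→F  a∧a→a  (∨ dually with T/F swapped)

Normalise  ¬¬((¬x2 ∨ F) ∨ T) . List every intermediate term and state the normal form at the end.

Answer: normal form = T  (in 2 steps)

Derivation:
  start: ¬¬((¬x2 ∨ F) ∨ T)
  [1] (¬x2 ∨ F) ∨ T
  [2] T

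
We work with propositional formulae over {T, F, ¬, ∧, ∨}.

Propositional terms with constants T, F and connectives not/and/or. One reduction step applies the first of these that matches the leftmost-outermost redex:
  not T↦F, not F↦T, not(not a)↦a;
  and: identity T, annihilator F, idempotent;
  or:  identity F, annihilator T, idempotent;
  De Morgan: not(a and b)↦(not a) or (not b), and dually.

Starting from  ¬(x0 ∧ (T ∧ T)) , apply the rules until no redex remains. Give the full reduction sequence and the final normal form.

  start: ¬(x0 ∧ (T ∧ T))
  step 1: ¬x0 ∨ ¬(T ∧ T)
  step 2: ¬x0 ∨ (¬T ∨ ¬T)
  step 3: ¬x0 ∨ ¬T
  step 4: ¬x0 ∨ F
  step 5: ¬x0

Answer: normal form = ¬x0  (in 5 steps)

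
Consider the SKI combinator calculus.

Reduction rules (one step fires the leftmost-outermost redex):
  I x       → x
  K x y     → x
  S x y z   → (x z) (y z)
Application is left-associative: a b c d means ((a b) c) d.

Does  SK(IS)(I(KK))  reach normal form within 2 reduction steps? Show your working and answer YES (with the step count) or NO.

  start: SK(IS)(I(KK))
  step 1: K(I(KK))(IS(I(KK)))
  step 2: I(KK)

Answer: NO — after 2 steps the term is I(KK), not yet normal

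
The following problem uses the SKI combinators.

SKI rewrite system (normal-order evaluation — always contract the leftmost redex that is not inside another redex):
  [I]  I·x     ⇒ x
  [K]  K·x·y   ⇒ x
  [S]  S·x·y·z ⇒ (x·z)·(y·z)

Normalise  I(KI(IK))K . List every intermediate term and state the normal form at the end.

Answer: normal form = K  (in 3 steps)

Derivation:
  start: I(KI(IK))K
  →1  KI(IK)K
  →2  IK
  →3  K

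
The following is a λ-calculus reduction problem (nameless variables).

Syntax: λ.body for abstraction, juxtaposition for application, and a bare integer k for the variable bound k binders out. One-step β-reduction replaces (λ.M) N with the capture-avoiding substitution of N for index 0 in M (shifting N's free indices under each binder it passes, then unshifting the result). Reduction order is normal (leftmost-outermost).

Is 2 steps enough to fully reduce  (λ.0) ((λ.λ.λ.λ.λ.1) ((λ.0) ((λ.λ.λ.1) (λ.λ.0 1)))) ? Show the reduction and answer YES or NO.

Answer: YES — reaches normal form λ.λ.λ.λ.1 in 2 ≤ 2 steps

Working:
  start: (λ.0) ((λ.λ.λ.λ.λ.1) ((λ.0) ((λ.λ.λ.1) (λ.λ.0 1))))
  [1] (λ.λ.λ.λ.λ.1) ((λ.0) ((λ.λ.λ.1) (λ.λ.0 1)))
  [2] λ.λ.λ.λ.1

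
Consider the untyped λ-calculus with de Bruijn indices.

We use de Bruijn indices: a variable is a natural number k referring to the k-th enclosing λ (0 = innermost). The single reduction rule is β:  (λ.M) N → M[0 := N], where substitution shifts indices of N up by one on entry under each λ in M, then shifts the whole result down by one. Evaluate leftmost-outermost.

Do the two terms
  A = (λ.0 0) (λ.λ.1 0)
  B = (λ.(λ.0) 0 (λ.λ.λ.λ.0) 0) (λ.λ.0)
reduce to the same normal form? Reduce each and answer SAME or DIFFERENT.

Answer: DIFFERENT — A ⇓ λ.λ.1 0, B ⇓ λ.λ.0

Working:
Term A:
  start: (λ.0 0) (λ.λ.1 0)
  step 1: (λ.λ.1 0) (λ.λ.1 0)
  step 2: λ.(λ.λ.1 0) 0
  step 3: λ.λ.1 0

Term B:
  start: (λ.(λ.0) 0 (λ.λ.λ.λ.0) 0) (λ.λ.0)
  step 1: (λ.0) (λ.λ.0) (λ.λ.λ.λ.0) (λ.λ.0)
  step 2: (λ.λ.0) (λ.λ.λ.λ.0) (λ.λ.0)
  step 3: (λ.0) (λ.λ.0)
  step 4: λ.λ.0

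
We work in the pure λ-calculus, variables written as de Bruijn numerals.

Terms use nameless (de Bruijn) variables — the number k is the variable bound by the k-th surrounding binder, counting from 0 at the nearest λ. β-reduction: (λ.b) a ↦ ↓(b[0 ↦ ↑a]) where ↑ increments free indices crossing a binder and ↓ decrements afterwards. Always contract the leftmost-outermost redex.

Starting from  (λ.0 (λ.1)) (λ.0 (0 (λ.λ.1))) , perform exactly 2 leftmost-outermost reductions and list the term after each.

Answer: after 2 steps: (λ.λ.0 (0 (λ.λ.1))) ((λ.λ.0 (0 (λ.λ.1))) (λ.λ.1))

Derivation:
  start: (λ.0 (λ.1)) (λ.0 (0 (λ.λ.1)))
  →1  (λ.0 (0 (λ.λ.1))) (λ.λ.0 (0 (λ.λ.1)))
  →2  (λ.λ.0 (0 (λ.λ.1))) ((λ.λ.0 (0 (λ.λ.1))) (λ.λ.1))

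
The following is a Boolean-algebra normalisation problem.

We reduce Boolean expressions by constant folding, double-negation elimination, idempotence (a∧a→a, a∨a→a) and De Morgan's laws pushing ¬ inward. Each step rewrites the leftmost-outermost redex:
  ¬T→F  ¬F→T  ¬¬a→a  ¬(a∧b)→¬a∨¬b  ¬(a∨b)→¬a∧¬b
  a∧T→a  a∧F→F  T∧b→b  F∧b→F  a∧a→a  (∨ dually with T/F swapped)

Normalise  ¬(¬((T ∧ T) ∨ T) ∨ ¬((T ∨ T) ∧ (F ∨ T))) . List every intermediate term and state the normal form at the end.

  start: ¬(¬((T ∧ T) ∨ T) ∨ ¬((T ∨ T) ∧ (F ∨ T)))
  →1  ¬¬((T ∧ T) ∨ T) ∧ ¬¬((T ∨ T) ∧ (F ∨ T))
  →2  ((T ∧ T) ∨ T) ∧ ¬¬((T ∨ T) ∧ (F ∨ T))
  →3  T ∧ ¬¬((T ∨ T) ∧ (F ∨ T))
  →4  ¬¬((T ∨ T) ∧ (F ∨ T))
  →5  (T ∨ T) ∧ (F ∨ T)
  →6  T ∧ (F ∨ T)
  →7  F ∨ T
  →8  T

Answer: normal form = T  (in 8 steps)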